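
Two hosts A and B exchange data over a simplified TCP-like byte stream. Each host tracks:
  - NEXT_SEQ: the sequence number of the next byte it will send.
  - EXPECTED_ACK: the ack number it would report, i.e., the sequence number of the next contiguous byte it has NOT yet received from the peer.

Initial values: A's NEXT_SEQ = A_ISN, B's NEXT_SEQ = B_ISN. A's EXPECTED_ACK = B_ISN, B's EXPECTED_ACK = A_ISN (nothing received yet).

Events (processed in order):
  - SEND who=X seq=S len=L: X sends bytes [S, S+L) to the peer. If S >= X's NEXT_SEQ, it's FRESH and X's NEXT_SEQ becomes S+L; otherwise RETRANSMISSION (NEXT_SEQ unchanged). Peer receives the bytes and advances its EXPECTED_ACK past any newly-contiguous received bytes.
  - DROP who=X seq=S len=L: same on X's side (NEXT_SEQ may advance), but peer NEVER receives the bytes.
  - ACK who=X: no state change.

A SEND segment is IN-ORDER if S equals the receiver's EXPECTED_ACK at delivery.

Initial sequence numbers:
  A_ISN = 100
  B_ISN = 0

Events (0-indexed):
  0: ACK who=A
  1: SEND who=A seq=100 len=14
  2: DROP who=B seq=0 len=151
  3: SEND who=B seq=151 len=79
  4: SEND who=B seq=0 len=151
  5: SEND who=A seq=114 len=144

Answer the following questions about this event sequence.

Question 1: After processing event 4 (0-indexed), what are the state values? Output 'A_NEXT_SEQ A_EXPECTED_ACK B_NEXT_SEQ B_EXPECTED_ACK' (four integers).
After event 0: A_seq=100 A_ack=0 B_seq=0 B_ack=100
After event 1: A_seq=114 A_ack=0 B_seq=0 B_ack=114
After event 2: A_seq=114 A_ack=0 B_seq=151 B_ack=114
After event 3: A_seq=114 A_ack=0 B_seq=230 B_ack=114
After event 4: A_seq=114 A_ack=230 B_seq=230 B_ack=114

114 230 230 114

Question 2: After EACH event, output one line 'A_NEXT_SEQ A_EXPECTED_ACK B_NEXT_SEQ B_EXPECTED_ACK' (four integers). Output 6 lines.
100 0 0 100
114 0 0 114
114 0 151 114
114 0 230 114
114 230 230 114
258 230 230 258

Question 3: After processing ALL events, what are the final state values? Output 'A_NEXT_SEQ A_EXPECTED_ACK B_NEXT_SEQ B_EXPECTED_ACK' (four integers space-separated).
Answer: 258 230 230 258

Derivation:
After event 0: A_seq=100 A_ack=0 B_seq=0 B_ack=100
After event 1: A_seq=114 A_ack=0 B_seq=0 B_ack=114
After event 2: A_seq=114 A_ack=0 B_seq=151 B_ack=114
After event 3: A_seq=114 A_ack=0 B_seq=230 B_ack=114
After event 4: A_seq=114 A_ack=230 B_seq=230 B_ack=114
After event 5: A_seq=258 A_ack=230 B_seq=230 B_ack=258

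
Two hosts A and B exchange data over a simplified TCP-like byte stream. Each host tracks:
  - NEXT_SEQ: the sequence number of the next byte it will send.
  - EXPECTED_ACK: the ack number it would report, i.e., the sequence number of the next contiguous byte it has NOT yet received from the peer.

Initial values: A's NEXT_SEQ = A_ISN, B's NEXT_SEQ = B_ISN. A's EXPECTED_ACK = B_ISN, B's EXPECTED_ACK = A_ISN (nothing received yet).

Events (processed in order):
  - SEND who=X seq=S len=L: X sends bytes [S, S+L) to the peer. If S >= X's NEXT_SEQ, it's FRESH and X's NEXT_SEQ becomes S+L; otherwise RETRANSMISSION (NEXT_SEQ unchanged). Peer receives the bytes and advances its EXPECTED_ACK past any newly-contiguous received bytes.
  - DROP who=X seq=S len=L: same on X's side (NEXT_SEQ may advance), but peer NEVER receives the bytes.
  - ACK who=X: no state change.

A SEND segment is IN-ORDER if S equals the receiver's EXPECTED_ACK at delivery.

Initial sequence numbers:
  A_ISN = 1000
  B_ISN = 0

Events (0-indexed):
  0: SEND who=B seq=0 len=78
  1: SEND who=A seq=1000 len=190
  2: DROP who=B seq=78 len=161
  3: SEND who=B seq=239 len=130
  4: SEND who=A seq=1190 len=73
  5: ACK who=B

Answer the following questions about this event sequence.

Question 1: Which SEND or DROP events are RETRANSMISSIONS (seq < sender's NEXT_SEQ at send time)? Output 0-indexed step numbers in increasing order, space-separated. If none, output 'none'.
Answer: none

Derivation:
Step 0: SEND seq=0 -> fresh
Step 1: SEND seq=1000 -> fresh
Step 2: DROP seq=78 -> fresh
Step 3: SEND seq=239 -> fresh
Step 4: SEND seq=1190 -> fresh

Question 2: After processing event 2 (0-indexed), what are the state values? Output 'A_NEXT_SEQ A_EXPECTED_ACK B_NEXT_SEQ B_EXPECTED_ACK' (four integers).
After event 0: A_seq=1000 A_ack=78 B_seq=78 B_ack=1000
After event 1: A_seq=1190 A_ack=78 B_seq=78 B_ack=1190
After event 2: A_seq=1190 A_ack=78 B_seq=239 B_ack=1190

1190 78 239 1190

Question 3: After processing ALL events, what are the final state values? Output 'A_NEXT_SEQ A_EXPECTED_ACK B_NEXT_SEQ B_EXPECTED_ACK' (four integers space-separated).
After event 0: A_seq=1000 A_ack=78 B_seq=78 B_ack=1000
After event 1: A_seq=1190 A_ack=78 B_seq=78 B_ack=1190
After event 2: A_seq=1190 A_ack=78 B_seq=239 B_ack=1190
After event 3: A_seq=1190 A_ack=78 B_seq=369 B_ack=1190
After event 4: A_seq=1263 A_ack=78 B_seq=369 B_ack=1263
After event 5: A_seq=1263 A_ack=78 B_seq=369 B_ack=1263

Answer: 1263 78 369 1263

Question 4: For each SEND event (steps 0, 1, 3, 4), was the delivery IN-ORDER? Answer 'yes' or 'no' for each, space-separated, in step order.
Step 0: SEND seq=0 -> in-order
Step 1: SEND seq=1000 -> in-order
Step 3: SEND seq=239 -> out-of-order
Step 4: SEND seq=1190 -> in-order

Answer: yes yes no yes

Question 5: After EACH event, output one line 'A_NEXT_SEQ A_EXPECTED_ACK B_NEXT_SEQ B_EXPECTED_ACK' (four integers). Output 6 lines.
1000 78 78 1000
1190 78 78 1190
1190 78 239 1190
1190 78 369 1190
1263 78 369 1263
1263 78 369 1263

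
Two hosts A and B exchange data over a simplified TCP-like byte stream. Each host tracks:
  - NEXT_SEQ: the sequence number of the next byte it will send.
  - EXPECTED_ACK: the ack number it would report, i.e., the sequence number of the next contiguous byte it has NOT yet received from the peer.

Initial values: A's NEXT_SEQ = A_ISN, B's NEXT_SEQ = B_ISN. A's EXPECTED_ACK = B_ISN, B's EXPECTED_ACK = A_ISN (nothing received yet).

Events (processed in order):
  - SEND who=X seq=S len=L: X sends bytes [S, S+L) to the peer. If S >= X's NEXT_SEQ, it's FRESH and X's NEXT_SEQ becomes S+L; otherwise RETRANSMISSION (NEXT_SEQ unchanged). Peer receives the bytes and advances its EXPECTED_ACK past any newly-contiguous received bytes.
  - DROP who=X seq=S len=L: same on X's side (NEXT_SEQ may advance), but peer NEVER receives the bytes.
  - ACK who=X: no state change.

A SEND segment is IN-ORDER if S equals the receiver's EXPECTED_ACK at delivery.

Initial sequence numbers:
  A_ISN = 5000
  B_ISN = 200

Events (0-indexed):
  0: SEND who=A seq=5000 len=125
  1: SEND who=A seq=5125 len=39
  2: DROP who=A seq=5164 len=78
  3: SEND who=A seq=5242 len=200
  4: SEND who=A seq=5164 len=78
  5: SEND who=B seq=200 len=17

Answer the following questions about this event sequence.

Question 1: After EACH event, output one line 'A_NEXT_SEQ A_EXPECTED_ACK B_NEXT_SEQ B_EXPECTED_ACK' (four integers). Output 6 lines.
5125 200 200 5125
5164 200 200 5164
5242 200 200 5164
5442 200 200 5164
5442 200 200 5442
5442 217 217 5442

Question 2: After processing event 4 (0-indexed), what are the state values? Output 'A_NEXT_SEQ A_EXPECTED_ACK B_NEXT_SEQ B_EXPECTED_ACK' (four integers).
After event 0: A_seq=5125 A_ack=200 B_seq=200 B_ack=5125
After event 1: A_seq=5164 A_ack=200 B_seq=200 B_ack=5164
After event 2: A_seq=5242 A_ack=200 B_seq=200 B_ack=5164
After event 3: A_seq=5442 A_ack=200 B_seq=200 B_ack=5164
After event 4: A_seq=5442 A_ack=200 B_seq=200 B_ack=5442

5442 200 200 5442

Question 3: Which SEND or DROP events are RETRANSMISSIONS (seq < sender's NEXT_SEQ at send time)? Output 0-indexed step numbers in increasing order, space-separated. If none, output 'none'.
Answer: 4

Derivation:
Step 0: SEND seq=5000 -> fresh
Step 1: SEND seq=5125 -> fresh
Step 2: DROP seq=5164 -> fresh
Step 3: SEND seq=5242 -> fresh
Step 4: SEND seq=5164 -> retransmit
Step 5: SEND seq=200 -> fresh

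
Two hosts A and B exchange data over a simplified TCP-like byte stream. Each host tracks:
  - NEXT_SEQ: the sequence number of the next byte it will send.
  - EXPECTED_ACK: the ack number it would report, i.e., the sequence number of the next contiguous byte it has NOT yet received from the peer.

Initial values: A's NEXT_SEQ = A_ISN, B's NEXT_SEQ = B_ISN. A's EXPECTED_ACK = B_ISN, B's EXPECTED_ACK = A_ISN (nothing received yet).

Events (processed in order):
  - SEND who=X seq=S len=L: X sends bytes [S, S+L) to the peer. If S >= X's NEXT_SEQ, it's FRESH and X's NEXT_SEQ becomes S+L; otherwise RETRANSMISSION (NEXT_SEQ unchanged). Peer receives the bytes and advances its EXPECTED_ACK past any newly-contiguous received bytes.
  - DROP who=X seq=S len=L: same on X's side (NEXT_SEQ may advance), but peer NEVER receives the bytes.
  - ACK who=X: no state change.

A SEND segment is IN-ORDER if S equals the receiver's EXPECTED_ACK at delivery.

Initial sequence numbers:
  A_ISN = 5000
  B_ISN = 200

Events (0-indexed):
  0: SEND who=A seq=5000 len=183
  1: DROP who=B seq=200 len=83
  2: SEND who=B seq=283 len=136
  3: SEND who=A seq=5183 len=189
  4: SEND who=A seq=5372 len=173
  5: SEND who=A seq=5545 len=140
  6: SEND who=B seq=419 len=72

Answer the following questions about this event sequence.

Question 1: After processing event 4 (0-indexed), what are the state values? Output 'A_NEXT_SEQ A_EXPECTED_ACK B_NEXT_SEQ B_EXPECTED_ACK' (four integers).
After event 0: A_seq=5183 A_ack=200 B_seq=200 B_ack=5183
After event 1: A_seq=5183 A_ack=200 B_seq=283 B_ack=5183
After event 2: A_seq=5183 A_ack=200 B_seq=419 B_ack=5183
After event 3: A_seq=5372 A_ack=200 B_seq=419 B_ack=5372
After event 4: A_seq=5545 A_ack=200 B_seq=419 B_ack=5545

5545 200 419 5545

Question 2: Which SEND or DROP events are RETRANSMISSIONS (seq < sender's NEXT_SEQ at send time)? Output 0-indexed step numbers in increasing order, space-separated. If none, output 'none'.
Answer: none

Derivation:
Step 0: SEND seq=5000 -> fresh
Step 1: DROP seq=200 -> fresh
Step 2: SEND seq=283 -> fresh
Step 3: SEND seq=5183 -> fresh
Step 4: SEND seq=5372 -> fresh
Step 5: SEND seq=5545 -> fresh
Step 6: SEND seq=419 -> fresh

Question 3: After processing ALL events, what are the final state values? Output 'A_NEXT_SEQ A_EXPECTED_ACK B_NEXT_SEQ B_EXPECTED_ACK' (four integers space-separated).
Answer: 5685 200 491 5685

Derivation:
After event 0: A_seq=5183 A_ack=200 B_seq=200 B_ack=5183
After event 1: A_seq=5183 A_ack=200 B_seq=283 B_ack=5183
After event 2: A_seq=5183 A_ack=200 B_seq=419 B_ack=5183
After event 3: A_seq=5372 A_ack=200 B_seq=419 B_ack=5372
After event 4: A_seq=5545 A_ack=200 B_seq=419 B_ack=5545
After event 5: A_seq=5685 A_ack=200 B_seq=419 B_ack=5685
After event 6: A_seq=5685 A_ack=200 B_seq=491 B_ack=5685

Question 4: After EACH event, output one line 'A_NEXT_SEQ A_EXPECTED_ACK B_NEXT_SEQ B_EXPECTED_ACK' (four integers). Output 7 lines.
5183 200 200 5183
5183 200 283 5183
5183 200 419 5183
5372 200 419 5372
5545 200 419 5545
5685 200 419 5685
5685 200 491 5685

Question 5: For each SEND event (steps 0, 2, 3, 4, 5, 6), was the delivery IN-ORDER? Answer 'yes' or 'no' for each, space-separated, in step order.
Answer: yes no yes yes yes no

Derivation:
Step 0: SEND seq=5000 -> in-order
Step 2: SEND seq=283 -> out-of-order
Step 3: SEND seq=5183 -> in-order
Step 4: SEND seq=5372 -> in-order
Step 5: SEND seq=5545 -> in-order
Step 6: SEND seq=419 -> out-of-order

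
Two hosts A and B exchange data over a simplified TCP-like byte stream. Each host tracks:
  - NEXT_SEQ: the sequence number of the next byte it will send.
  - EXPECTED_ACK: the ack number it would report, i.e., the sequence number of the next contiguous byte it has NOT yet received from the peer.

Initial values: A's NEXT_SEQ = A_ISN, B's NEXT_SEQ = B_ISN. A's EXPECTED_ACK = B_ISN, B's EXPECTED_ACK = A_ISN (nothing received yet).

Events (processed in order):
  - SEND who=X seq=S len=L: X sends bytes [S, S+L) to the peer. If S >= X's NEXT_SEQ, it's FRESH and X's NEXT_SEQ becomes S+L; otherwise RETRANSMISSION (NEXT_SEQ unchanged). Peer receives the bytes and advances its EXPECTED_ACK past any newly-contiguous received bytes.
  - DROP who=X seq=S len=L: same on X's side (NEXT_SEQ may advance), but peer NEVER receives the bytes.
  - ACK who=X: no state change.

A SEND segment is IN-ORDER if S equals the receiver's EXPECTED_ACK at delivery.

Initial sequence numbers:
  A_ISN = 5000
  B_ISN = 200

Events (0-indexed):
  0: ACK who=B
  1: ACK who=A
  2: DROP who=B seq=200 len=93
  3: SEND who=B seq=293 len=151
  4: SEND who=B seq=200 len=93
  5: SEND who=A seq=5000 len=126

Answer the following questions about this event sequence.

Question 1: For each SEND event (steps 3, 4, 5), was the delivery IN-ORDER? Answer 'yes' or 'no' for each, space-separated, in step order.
Answer: no yes yes

Derivation:
Step 3: SEND seq=293 -> out-of-order
Step 4: SEND seq=200 -> in-order
Step 5: SEND seq=5000 -> in-order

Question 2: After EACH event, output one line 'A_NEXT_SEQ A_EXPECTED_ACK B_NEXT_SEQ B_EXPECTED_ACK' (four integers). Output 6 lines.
5000 200 200 5000
5000 200 200 5000
5000 200 293 5000
5000 200 444 5000
5000 444 444 5000
5126 444 444 5126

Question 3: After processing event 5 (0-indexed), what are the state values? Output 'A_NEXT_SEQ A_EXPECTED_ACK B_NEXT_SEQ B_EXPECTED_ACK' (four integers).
After event 0: A_seq=5000 A_ack=200 B_seq=200 B_ack=5000
After event 1: A_seq=5000 A_ack=200 B_seq=200 B_ack=5000
After event 2: A_seq=5000 A_ack=200 B_seq=293 B_ack=5000
After event 3: A_seq=5000 A_ack=200 B_seq=444 B_ack=5000
After event 4: A_seq=5000 A_ack=444 B_seq=444 B_ack=5000
After event 5: A_seq=5126 A_ack=444 B_seq=444 B_ack=5126

5126 444 444 5126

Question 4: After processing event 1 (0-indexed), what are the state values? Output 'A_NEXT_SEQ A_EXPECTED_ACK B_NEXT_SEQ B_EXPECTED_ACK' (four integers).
After event 0: A_seq=5000 A_ack=200 B_seq=200 B_ack=5000
After event 1: A_seq=5000 A_ack=200 B_seq=200 B_ack=5000

5000 200 200 5000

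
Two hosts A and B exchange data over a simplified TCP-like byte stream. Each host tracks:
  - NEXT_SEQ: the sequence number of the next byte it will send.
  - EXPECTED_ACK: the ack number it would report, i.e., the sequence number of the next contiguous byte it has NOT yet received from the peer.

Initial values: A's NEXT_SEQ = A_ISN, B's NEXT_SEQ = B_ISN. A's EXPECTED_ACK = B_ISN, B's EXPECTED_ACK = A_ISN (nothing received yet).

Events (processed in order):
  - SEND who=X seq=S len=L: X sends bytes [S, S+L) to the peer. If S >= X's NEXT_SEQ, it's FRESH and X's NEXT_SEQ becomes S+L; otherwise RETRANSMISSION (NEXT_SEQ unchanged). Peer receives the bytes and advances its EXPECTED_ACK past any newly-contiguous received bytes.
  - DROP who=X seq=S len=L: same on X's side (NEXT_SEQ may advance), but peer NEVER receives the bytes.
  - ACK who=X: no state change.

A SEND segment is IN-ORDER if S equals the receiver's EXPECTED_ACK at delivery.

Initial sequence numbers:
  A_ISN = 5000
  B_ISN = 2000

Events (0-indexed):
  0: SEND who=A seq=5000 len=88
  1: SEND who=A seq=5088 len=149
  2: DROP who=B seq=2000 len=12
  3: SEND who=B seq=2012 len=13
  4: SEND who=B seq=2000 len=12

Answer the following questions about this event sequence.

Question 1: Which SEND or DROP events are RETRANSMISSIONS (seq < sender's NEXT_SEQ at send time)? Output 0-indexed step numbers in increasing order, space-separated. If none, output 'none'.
Step 0: SEND seq=5000 -> fresh
Step 1: SEND seq=5088 -> fresh
Step 2: DROP seq=2000 -> fresh
Step 3: SEND seq=2012 -> fresh
Step 4: SEND seq=2000 -> retransmit

Answer: 4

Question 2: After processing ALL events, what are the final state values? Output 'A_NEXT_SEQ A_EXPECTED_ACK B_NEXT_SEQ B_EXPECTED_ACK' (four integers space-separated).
After event 0: A_seq=5088 A_ack=2000 B_seq=2000 B_ack=5088
After event 1: A_seq=5237 A_ack=2000 B_seq=2000 B_ack=5237
After event 2: A_seq=5237 A_ack=2000 B_seq=2012 B_ack=5237
After event 3: A_seq=5237 A_ack=2000 B_seq=2025 B_ack=5237
After event 4: A_seq=5237 A_ack=2025 B_seq=2025 B_ack=5237

Answer: 5237 2025 2025 5237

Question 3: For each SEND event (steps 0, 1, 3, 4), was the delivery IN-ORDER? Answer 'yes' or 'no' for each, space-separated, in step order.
Answer: yes yes no yes

Derivation:
Step 0: SEND seq=5000 -> in-order
Step 1: SEND seq=5088 -> in-order
Step 3: SEND seq=2012 -> out-of-order
Step 4: SEND seq=2000 -> in-order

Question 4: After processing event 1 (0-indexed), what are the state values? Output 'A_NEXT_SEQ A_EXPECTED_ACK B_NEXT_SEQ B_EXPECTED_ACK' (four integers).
After event 0: A_seq=5088 A_ack=2000 B_seq=2000 B_ack=5088
After event 1: A_seq=5237 A_ack=2000 B_seq=2000 B_ack=5237

5237 2000 2000 5237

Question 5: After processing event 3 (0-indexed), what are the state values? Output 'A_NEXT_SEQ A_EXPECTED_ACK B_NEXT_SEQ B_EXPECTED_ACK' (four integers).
After event 0: A_seq=5088 A_ack=2000 B_seq=2000 B_ack=5088
After event 1: A_seq=5237 A_ack=2000 B_seq=2000 B_ack=5237
After event 2: A_seq=5237 A_ack=2000 B_seq=2012 B_ack=5237
After event 3: A_seq=5237 A_ack=2000 B_seq=2025 B_ack=5237

5237 2000 2025 5237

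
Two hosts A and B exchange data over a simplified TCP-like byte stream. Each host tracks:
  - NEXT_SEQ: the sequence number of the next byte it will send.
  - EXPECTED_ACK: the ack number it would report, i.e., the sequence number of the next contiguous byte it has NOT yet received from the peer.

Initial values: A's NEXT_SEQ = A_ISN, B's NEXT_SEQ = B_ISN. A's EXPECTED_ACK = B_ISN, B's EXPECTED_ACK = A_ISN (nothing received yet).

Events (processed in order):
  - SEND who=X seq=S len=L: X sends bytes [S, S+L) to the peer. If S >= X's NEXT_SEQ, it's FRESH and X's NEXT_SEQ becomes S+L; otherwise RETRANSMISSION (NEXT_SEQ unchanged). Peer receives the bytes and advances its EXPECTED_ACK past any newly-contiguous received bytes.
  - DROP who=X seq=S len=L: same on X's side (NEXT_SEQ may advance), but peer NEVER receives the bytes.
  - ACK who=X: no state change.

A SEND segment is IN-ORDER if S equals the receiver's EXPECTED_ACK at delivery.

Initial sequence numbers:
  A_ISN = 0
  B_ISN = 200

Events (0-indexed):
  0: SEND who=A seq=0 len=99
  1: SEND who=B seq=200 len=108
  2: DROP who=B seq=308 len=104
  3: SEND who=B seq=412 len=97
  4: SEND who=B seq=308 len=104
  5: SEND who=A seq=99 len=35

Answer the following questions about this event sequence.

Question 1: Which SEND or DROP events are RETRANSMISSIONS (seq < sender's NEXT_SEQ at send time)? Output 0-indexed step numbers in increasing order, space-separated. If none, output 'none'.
Step 0: SEND seq=0 -> fresh
Step 1: SEND seq=200 -> fresh
Step 2: DROP seq=308 -> fresh
Step 3: SEND seq=412 -> fresh
Step 4: SEND seq=308 -> retransmit
Step 5: SEND seq=99 -> fresh

Answer: 4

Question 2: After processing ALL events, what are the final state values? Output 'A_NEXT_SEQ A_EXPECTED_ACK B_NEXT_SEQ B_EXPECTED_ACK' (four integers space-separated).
Answer: 134 509 509 134

Derivation:
After event 0: A_seq=99 A_ack=200 B_seq=200 B_ack=99
After event 1: A_seq=99 A_ack=308 B_seq=308 B_ack=99
After event 2: A_seq=99 A_ack=308 B_seq=412 B_ack=99
After event 3: A_seq=99 A_ack=308 B_seq=509 B_ack=99
After event 4: A_seq=99 A_ack=509 B_seq=509 B_ack=99
After event 5: A_seq=134 A_ack=509 B_seq=509 B_ack=134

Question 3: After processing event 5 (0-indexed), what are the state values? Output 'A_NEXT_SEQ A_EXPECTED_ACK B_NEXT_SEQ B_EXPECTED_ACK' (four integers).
After event 0: A_seq=99 A_ack=200 B_seq=200 B_ack=99
After event 1: A_seq=99 A_ack=308 B_seq=308 B_ack=99
After event 2: A_seq=99 A_ack=308 B_seq=412 B_ack=99
After event 3: A_seq=99 A_ack=308 B_seq=509 B_ack=99
After event 4: A_seq=99 A_ack=509 B_seq=509 B_ack=99
After event 5: A_seq=134 A_ack=509 B_seq=509 B_ack=134

134 509 509 134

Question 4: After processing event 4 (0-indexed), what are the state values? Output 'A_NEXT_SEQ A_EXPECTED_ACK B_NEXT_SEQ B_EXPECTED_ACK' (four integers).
After event 0: A_seq=99 A_ack=200 B_seq=200 B_ack=99
After event 1: A_seq=99 A_ack=308 B_seq=308 B_ack=99
After event 2: A_seq=99 A_ack=308 B_seq=412 B_ack=99
After event 3: A_seq=99 A_ack=308 B_seq=509 B_ack=99
After event 4: A_seq=99 A_ack=509 B_seq=509 B_ack=99

99 509 509 99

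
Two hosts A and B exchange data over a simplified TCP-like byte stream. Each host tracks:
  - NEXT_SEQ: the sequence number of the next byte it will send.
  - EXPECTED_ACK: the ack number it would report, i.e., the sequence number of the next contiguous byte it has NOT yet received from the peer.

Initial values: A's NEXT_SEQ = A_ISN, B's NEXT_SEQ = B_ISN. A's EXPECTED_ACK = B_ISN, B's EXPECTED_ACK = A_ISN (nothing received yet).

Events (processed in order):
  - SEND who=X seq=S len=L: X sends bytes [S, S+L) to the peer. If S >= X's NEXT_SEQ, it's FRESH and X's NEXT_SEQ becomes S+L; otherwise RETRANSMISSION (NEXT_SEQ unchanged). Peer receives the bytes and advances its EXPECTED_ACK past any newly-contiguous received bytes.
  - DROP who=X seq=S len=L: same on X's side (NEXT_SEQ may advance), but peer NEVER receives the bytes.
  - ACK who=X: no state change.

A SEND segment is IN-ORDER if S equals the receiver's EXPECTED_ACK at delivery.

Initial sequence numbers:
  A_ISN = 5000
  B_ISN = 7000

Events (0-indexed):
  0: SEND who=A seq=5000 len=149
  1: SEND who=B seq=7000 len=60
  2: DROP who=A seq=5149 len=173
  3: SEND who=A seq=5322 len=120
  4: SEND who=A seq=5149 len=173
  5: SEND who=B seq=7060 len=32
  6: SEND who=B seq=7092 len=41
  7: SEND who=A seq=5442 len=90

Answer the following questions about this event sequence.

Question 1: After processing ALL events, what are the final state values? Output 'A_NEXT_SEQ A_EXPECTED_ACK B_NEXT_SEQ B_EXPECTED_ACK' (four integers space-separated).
Answer: 5532 7133 7133 5532

Derivation:
After event 0: A_seq=5149 A_ack=7000 B_seq=7000 B_ack=5149
After event 1: A_seq=5149 A_ack=7060 B_seq=7060 B_ack=5149
After event 2: A_seq=5322 A_ack=7060 B_seq=7060 B_ack=5149
After event 3: A_seq=5442 A_ack=7060 B_seq=7060 B_ack=5149
After event 4: A_seq=5442 A_ack=7060 B_seq=7060 B_ack=5442
After event 5: A_seq=5442 A_ack=7092 B_seq=7092 B_ack=5442
After event 6: A_seq=5442 A_ack=7133 B_seq=7133 B_ack=5442
After event 7: A_seq=5532 A_ack=7133 B_seq=7133 B_ack=5532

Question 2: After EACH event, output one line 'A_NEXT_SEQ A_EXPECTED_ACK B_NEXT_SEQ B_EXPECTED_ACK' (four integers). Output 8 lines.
5149 7000 7000 5149
5149 7060 7060 5149
5322 7060 7060 5149
5442 7060 7060 5149
5442 7060 7060 5442
5442 7092 7092 5442
5442 7133 7133 5442
5532 7133 7133 5532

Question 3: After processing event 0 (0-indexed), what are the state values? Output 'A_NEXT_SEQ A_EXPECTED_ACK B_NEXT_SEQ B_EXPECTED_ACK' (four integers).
After event 0: A_seq=5149 A_ack=7000 B_seq=7000 B_ack=5149

5149 7000 7000 5149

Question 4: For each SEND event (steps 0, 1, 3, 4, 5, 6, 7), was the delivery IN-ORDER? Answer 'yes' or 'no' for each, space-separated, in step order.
Answer: yes yes no yes yes yes yes

Derivation:
Step 0: SEND seq=5000 -> in-order
Step 1: SEND seq=7000 -> in-order
Step 3: SEND seq=5322 -> out-of-order
Step 4: SEND seq=5149 -> in-order
Step 5: SEND seq=7060 -> in-order
Step 6: SEND seq=7092 -> in-order
Step 7: SEND seq=5442 -> in-order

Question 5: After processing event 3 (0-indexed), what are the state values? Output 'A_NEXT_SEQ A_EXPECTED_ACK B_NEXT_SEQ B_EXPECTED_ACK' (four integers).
After event 0: A_seq=5149 A_ack=7000 B_seq=7000 B_ack=5149
After event 1: A_seq=5149 A_ack=7060 B_seq=7060 B_ack=5149
After event 2: A_seq=5322 A_ack=7060 B_seq=7060 B_ack=5149
After event 3: A_seq=5442 A_ack=7060 B_seq=7060 B_ack=5149

5442 7060 7060 5149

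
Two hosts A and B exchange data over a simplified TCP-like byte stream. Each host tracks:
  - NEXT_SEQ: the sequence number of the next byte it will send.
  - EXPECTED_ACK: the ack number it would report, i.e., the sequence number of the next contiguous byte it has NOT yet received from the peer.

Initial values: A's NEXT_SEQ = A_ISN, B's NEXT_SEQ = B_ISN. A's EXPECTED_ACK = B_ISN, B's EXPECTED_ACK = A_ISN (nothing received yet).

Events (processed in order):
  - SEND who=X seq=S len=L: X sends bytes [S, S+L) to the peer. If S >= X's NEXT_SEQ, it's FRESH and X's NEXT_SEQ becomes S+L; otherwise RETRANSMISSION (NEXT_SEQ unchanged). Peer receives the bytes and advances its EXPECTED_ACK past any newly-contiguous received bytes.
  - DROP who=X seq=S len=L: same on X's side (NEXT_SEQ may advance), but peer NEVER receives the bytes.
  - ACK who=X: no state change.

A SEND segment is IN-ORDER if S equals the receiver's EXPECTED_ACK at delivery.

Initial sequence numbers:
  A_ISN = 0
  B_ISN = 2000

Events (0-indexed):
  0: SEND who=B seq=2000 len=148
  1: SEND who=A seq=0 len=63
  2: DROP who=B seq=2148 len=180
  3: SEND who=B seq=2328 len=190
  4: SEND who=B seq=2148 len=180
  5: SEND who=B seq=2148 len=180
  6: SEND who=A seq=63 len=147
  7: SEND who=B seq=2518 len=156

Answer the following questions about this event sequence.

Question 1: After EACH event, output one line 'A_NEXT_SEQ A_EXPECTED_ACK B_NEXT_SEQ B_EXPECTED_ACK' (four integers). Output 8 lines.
0 2148 2148 0
63 2148 2148 63
63 2148 2328 63
63 2148 2518 63
63 2518 2518 63
63 2518 2518 63
210 2518 2518 210
210 2674 2674 210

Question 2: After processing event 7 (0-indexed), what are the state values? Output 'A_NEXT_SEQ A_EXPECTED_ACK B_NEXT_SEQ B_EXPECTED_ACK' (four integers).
After event 0: A_seq=0 A_ack=2148 B_seq=2148 B_ack=0
After event 1: A_seq=63 A_ack=2148 B_seq=2148 B_ack=63
After event 2: A_seq=63 A_ack=2148 B_seq=2328 B_ack=63
After event 3: A_seq=63 A_ack=2148 B_seq=2518 B_ack=63
After event 4: A_seq=63 A_ack=2518 B_seq=2518 B_ack=63
After event 5: A_seq=63 A_ack=2518 B_seq=2518 B_ack=63
After event 6: A_seq=210 A_ack=2518 B_seq=2518 B_ack=210
After event 7: A_seq=210 A_ack=2674 B_seq=2674 B_ack=210

210 2674 2674 210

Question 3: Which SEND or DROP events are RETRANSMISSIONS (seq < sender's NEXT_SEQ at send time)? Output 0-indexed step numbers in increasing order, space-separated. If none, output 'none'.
Answer: 4 5

Derivation:
Step 0: SEND seq=2000 -> fresh
Step 1: SEND seq=0 -> fresh
Step 2: DROP seq=2148 -> fresh
Step 3: SEND seq=2328 -> fresh
Step 4: SEND seq=2148 -> retransmit
Step 5: SEND seq=2148 -> retransmit
Step 6: SEND seq=63 -> fresh
Step 7: SEND seq=2518 -> fresh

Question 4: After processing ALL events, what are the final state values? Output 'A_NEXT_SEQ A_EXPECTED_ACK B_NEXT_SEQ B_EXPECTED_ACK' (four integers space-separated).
After event 0: A_seq=0 A_ack=2148 B_seq=2148 B_ack=0
After event 1: A_seq=63 A_ack=2148 B_seq=2148 B_ack=63
After event 2: A_seq=63 A_ack=2148 B_seq=2328 B_ack=63
After event 3: A_seq=63 A_ack=2148 B_seq=2518 B_ack=63
After event 4: A_seq=63 A_ack=2518 B_seq=2518 B_ack=63
After event 5: A_seq=63 A_ack=2518 B_seq=2518 B_ack=63
After event 6: A_seq=210 A_ack=2518 B_seq=2518 B_ack=210
After event 7: A_seq=210 A_ack=2674 B_seq=2674 B_ack=210

Answer: 210 2674 2674 210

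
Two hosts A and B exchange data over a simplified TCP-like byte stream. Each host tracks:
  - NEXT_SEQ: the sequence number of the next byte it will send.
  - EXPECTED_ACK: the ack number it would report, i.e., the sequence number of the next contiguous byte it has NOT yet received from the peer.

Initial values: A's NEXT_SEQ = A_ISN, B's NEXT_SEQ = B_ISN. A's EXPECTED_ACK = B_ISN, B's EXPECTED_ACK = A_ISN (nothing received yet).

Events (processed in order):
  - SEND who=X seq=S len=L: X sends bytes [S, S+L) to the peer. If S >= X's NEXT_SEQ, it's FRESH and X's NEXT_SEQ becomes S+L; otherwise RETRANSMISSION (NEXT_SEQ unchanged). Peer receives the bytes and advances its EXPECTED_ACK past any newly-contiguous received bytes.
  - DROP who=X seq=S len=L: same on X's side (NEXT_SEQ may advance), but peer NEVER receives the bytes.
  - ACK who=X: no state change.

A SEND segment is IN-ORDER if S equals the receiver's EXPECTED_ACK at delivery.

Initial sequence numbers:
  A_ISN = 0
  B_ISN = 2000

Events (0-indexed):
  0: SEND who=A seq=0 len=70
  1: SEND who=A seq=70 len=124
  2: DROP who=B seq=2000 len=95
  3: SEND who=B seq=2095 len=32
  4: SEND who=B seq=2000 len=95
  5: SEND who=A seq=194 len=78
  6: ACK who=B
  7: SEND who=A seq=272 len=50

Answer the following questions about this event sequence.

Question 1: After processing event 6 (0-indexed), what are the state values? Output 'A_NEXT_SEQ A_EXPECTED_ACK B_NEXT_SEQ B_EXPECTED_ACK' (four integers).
After event 0: A_seq=70 A_ack=2000 B_seq=2000 B_ack=70
After event 1: A_seq=194 A_ack=2000 B_seq=2000 B_ack=194
After event 2: A_seq=194 A_ack=2000 B_seq=2095 B_ack=194
After event 3: A_seq=194 A_ack=2000 B_seq=2127 B_ack=194
After event 4: A_seq=194 A_ack=2127 B_seq=2127 B_ack=194
After event 5: A_seq=272 A_ack=2127 B_seq=2127 B_ack=272
After event 6: A_seq=272 A_ack=2127 B_seq=2127 B_ack=272

272 2127 2127 272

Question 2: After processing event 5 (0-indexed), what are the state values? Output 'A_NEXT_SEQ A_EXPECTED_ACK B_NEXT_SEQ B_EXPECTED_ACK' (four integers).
After event 0: A_seq=70 A_ack=2000 B_seq=2000 B_ack=70
After event 1: A_seq=194 A_ack=2000 B_seq=2000 B_ack=194
After event 2: A_seq=194 A_ack=2000 B_seq=2095 B_ack=194
After event 3: A_seq=194 A_ack=2000 B_seq=2127 B_ack=194
After event 4: A_seq=194 A_ack=2127 B_seq=2127 B_ack=194
After event 5: A_seq=272 A_ack=2127 B_seq=2127 B_ack=272

272 2127 2127 272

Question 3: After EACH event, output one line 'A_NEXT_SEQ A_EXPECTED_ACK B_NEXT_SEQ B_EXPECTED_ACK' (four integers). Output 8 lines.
70 2000 2000 70
194 2000 2000 194
194 2000 2095 194
194 2000 2127 194
194 2127 2127 194
272 2127 2127 272
272 2127 2127 272
322 2127 2127 322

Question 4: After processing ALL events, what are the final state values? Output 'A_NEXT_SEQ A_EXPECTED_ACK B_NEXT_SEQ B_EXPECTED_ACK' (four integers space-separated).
Answer: 322 2127 2127 322

Derivation:
After event 0: A_seq=70 A_ack=2000 B_seq=2000 B_ack=70
After event 1: A_seq=194 A_ack=2000 B_seq=2000 B_ack=194
After event 2: A_seq=194 A_ack=2000 B_seq=2095 B_ack=194
After event 3: A_seq=194 A_ack=2000 B_seq=2127 B_ack=194
After event 4: A_seq=194 A_ack=2127 B_seq=2127 B_ack=194
After event 5: A_seq=272 A_ack=2127 B_seq=2127 B_ack=272
After event 6: A_seq=272 A_ack=2127 B_seq=2127 B_ack=272
After event 7: A_seq=322 A_ack=2127 B_seq=2127 B_ack=322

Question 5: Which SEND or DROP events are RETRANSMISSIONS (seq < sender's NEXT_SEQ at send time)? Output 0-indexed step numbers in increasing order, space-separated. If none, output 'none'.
Answer: 4

Derivation:
Step 0: SEND seq=0 -> fresh
Step 1: SEND seq=70 -> fresh
Step 2: DROP seq=2000 -> fresh
Step 3: SEND seq=2095 -> fresh
Step 4: SEND seq=2000 -> retransmit
Step 5: SEND seq=194 -> fresh
Step 7: SEND seq=272 -> fresh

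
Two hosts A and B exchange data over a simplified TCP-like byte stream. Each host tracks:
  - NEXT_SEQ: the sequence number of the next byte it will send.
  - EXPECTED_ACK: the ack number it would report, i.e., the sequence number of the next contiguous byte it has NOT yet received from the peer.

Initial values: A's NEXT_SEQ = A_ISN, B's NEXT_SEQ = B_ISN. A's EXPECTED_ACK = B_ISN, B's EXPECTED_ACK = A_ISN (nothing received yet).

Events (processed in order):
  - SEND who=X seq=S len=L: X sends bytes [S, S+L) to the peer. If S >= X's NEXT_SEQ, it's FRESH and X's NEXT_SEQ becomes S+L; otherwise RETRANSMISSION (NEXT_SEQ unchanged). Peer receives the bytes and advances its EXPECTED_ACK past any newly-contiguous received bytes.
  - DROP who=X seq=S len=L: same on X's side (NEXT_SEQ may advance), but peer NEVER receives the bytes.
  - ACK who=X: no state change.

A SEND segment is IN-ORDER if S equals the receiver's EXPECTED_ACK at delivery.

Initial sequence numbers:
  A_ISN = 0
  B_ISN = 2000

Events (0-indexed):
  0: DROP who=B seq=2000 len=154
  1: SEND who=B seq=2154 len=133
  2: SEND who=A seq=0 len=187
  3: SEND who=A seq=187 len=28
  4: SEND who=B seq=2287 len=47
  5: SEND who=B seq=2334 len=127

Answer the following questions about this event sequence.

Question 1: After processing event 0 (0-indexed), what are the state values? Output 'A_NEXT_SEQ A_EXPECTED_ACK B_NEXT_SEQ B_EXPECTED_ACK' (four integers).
After event 0: A_seq=0 A_ack=2000 B_seq=2154 B_ack=0

0 2000 2154 0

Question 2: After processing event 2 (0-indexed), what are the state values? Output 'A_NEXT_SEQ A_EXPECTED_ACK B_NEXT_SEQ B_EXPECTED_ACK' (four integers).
After event 0: A_seq=0 A_ack=2000 B_seq=2154 B_ack=0
After event 1: A_seq=0 A_ack=2000 B_seq=2287 B_ack=0
After event 2: A_seq=187 A_ack=2000 B_seq=2287 B_ack=187

187 2000 2287 187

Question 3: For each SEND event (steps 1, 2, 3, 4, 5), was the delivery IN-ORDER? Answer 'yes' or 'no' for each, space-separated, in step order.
Answer: no yes yes no no

Derivation:
Step 1: SEND seq=2154 -> out-of-order
Step 2: SEND seq=0 -> in-order
Step 3: SEND seq=187 -> in-order
Step 4: SEND seq=2287 -> out-of-order
Step 5: SEND seq=2334 -> out-of-order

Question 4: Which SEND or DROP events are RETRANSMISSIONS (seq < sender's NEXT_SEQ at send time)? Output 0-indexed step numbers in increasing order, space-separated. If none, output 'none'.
Step 0: DROP seq=2000 -> fresh
Step 1: SEND seq=2154 -> fresh
Step 2: SEND seq=0 -> fresh
Step 3: SEND seq=187 -> fresh
Step 4: SEND seq=2287 -> fresh
Step 5: SEND seq=2334 -> fresh

Answer: none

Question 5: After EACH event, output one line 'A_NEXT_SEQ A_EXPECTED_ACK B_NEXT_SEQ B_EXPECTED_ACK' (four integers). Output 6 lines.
0 2000 2154 0
0 2000 2287 0
187 2000 2287 187
215 2000 2287 215
215 2000 2334 215
215 2000 2461 215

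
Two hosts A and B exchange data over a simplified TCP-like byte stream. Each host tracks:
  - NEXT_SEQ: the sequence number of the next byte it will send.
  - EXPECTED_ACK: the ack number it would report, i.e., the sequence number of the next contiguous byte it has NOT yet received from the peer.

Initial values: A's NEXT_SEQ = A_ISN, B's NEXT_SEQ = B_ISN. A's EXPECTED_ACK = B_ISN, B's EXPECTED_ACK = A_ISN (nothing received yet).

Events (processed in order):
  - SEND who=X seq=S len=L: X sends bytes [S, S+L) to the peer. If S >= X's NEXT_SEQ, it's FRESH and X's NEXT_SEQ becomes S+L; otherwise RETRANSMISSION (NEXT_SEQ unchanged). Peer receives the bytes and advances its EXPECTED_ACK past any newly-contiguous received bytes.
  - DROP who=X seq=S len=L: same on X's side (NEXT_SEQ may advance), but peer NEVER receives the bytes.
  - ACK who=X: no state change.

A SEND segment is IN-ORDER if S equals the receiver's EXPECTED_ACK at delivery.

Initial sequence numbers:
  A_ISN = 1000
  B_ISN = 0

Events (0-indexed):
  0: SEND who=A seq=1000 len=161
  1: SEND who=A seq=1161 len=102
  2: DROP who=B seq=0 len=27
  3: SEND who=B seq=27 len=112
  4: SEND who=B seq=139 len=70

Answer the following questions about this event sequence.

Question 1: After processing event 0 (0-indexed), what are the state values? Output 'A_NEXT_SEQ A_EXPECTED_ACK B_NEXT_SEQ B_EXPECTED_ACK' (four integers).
After event 0: A_seq=1161 A_ack=0 B_seq=0 B_ack=1161

1161 0 0 1161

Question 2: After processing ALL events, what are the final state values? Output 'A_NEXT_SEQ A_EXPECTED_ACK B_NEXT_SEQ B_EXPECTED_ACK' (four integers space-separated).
After event 0: A_seq=1161 A_ack=0 B_seq=0 B_ack=1161
After event 1: A_seq=1263 A_ack=0 B_seq=0 B_ack=1263
After event 2: A_seq=1263 A_ack=0 B_seq=27 B_ack=1263
After event 3: A_seq=1263 A_ack=0 B_seq=139 B_ack=1263
After event 4: A_seq=1263 A_ack=0 B_seq=209 B_ack=1263

Answer: 1263 0 209 1263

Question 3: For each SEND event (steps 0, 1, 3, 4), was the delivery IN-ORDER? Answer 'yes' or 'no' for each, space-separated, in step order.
Answer: yes yes no no

Derivation:
Step 0: SEND seq=1000 -> in-order
Step 1: SEND seq=1161 -> in-order
Step 3: SEND seq=27 -> out-of-order
Step 4: SEND seq=139 -> out-of-order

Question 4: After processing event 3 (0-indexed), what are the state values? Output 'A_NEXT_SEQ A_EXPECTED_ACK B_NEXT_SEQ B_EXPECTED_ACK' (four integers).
After event 0: A_seq=1161 A_ack=0 B_seq=0 B_ack=1161
After event 1: A_seq=1263 A_ack=0 B_seq=0 B_ack=1263
After event 2: A_seq=1263 A_ack=0 B_seq=27 B_ack=1263
After event 3: A_seq=1263 A_ack=0 B_seq=139 B_ack=1263

1263 0 139 1263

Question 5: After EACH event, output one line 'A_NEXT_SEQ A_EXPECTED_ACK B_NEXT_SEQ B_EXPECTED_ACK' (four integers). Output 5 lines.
1161 0 0 1161
1263 0 0 1263
1263 0 27 1263
1263 0 139 1263
1263 0 209 1263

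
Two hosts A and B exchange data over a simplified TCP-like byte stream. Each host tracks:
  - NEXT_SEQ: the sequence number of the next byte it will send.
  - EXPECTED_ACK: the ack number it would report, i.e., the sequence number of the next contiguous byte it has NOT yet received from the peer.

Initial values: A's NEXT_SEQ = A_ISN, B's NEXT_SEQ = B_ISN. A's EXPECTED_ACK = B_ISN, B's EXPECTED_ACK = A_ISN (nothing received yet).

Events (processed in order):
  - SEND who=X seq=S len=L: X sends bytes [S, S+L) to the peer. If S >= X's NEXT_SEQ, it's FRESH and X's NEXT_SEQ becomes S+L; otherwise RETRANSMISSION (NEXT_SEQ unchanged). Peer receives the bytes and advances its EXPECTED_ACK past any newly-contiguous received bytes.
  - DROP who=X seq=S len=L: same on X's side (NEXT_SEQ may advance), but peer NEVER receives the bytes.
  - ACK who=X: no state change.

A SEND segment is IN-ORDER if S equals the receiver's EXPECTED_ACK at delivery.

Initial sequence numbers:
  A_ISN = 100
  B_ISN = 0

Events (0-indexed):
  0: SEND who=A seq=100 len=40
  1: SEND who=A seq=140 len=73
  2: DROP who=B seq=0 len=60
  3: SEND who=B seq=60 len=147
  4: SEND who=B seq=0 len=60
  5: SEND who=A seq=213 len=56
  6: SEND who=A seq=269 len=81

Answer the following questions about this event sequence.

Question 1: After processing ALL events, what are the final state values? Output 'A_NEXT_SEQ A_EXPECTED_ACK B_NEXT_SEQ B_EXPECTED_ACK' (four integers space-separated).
Answer: 350 207 207 350

Derivation:
After event 0: A_seq=140 A_ack=0 B_seq=0 B_ack=140
After event 1: A_seq=213 A_ack=0 B_seq=0 B_ack=213
After event 2: A_seq=213 A_ack=0 B_seq=60 B_ack=213
After event 3: A_seq=213 A_ack=0 B_seq=207 B_ack=213
After event 4: A_seq=213 A_ack=207 B_seq=207 B_ack=213
After event 5: A_seq=269 A_ack=207 B_seq=207 B_ack=269
After event 6: A_seq=350 A_ack=207 B_seq=207 B_ack=350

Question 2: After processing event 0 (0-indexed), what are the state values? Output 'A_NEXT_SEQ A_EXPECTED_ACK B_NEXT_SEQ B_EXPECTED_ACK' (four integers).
After event 0: A_seq=140 A_ack=0 B_seq=0 B_ack=140

140 0 0 140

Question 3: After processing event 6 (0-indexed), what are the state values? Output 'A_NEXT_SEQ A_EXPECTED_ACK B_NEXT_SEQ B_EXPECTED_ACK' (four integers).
After event 0: A_seq=140 A_ack=0 B_seq=0 B_ack=140
After event 1: A_seq=213 A_ack=0 B_seq=0 B_ack=213
After event 2: A_seq=213 A_ack=0 B_seq=60 B_ack=213
After event 3: A_seq=213 A_ack=0 B_seq=207 B_ack=213
After event 4: A_seq=213 A_ack=207 B_seq=207 B_ack=213
After event 5: A_seq=269 A_ack=207 B_seq=207 B_ack=269
After event 6: A_seq=350 A_ack=207 B_seq=207 B_ack=350

350 207 207 350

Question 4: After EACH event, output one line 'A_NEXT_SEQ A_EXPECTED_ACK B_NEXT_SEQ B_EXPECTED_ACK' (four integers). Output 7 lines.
140 0 0 140
213 0 0 213
213 0 60 213
213 0 207 213
213 207 207 213
269 207 207 269
350 207 207 350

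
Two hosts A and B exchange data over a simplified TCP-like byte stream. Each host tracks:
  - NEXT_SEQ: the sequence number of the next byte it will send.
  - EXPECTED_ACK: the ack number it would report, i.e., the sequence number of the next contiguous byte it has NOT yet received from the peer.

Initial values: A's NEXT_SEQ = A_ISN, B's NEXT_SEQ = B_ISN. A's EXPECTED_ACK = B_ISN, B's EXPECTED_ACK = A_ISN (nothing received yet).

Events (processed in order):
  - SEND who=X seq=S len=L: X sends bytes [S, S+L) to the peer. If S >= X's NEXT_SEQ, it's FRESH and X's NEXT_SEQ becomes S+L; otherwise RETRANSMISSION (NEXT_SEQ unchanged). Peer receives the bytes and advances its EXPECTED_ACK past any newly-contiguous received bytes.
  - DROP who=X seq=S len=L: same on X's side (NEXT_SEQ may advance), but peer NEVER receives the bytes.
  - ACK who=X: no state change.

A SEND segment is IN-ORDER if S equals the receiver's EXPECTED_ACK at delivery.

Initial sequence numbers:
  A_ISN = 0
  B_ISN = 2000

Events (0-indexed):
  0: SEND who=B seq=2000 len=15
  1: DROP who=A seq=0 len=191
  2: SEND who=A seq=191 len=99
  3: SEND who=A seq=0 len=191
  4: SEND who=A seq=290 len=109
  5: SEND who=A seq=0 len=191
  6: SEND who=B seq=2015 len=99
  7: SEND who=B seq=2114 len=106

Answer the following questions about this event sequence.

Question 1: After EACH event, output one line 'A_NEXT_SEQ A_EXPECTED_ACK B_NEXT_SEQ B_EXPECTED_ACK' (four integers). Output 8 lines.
0 2015 2015 0
191 2015 2015 0
290 2015 2015 0
290 2015 2015 290
399 2015 2015 399
399 2015 2015 399
399 2114 2114 399
399 2220 2220 399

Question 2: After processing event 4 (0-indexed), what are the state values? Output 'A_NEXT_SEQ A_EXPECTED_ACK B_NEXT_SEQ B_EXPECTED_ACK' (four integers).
After event 0: A_seq=0 A_ack=2015 B_seq=2015 B_ack=0
After event 1: A_seq=191 A_ack=2015 B_seq=2015 B_ack=0
After event 2: A_seq=290 A_ack=2015 B_seq=2015 B_ack=0
After event 3: A_seq=290 A_ack=2015 B_seq=2015 B_ack=290
After event 4: A_seq=399 A_ack=2015 B_seq=2015 B_ack=399

399 2015 2015 399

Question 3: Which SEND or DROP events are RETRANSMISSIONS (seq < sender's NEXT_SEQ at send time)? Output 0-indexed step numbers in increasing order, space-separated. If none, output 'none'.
Answer: 3 5

Derivation:
Step 0: SEND seq=2000 -> fresh
Step 1: DROP seq=0 -> fresh
Step 2: SEND seq=191 -> fresh
Step 3: SEND seq=0 -> retransmit
Step 4: SEND seq=290 -> fresh
Step 5: SEND seq=0 -> retransmit
Step 6: SEND seq=2015 -> fresh
Step 7: SEND seq=2114 -> fresh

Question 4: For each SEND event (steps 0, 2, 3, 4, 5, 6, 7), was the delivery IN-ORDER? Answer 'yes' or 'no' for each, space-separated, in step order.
Step 0: SEND seq=2000 -> in-order
Step 2: SEND seq=191 -> out-of-order
Step 3: SEND seq=0 -> in-order
Step 4: SEND seq=290 -> in-order
Step 5: SEND seq=0 -> out-of-order
Step 6: SEND seq=2015 -> in-order
Step 7: SEND seq=2114 -> in-order

Answer: yes no yes yes no yes yes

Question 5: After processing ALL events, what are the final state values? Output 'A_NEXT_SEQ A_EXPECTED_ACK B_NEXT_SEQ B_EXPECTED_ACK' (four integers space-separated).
After event 0: A_seq=0 A_ack=2015 B_seq=2015 B_ack=0
After event 1: A_seq=191 A_ack=2015 B_seq=2015 B_ack=0
After event 2: A_seq=290 A_ack=2015 B_seq=2015 B_ack=0
After event 3: A_seq=290 A_ack=2015 B_seq=2015 B_ack=290
After event 4: A_seq=399 A_ack=2015 B_seq=2015 B_ack=399
After event 5: A_seq=399 A_ack=2015 B_seq=2015 B_ack=399
After event 6: A_seq=399 A_ack=2114 B_seq=2114 B_ack=399
After event 7: A_seq=399 A_ack=2220 B_seq=2220 B_ack=399

Answer: 399 2220 2220 399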